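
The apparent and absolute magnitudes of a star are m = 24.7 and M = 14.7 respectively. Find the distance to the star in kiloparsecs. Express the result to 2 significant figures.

μ = m − M = 10.000
m − M = 5 log₁₀ d − 5
log₁₀ d = (m − M)/5 + 1 = 3.0000
d = 10^3.0000 = 1000 pc
= 1.000 kpc

d ≈ 1.0 kpc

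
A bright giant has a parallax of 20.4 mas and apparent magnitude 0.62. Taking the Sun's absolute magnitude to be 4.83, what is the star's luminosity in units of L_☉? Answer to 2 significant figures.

L/L_☉ ≈ 1200

d = 1/p = 1000/20.4 mas = 49.02 pc
M = m − 5 log₁₀ d + 5 = 0.62 − 5·1.6904 + 5 = -2.832
M − M_☉ = -2.832 − 4.83 = -7.662
L/L_☉ = 10^(−0.4 × -7.662) = 1161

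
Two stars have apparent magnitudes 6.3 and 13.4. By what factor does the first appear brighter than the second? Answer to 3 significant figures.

Magnitude difference = -7.1
Flux ratio = 10^(−0.4 Δm) = 10^(−0.4 × -7.1) = 10^2.840 = 691.8

692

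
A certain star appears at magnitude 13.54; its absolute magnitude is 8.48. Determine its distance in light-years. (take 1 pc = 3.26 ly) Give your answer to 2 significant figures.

d ≈ 340 ly

Distance modulus: m − M = 13.54 − (8.48) = 5.060
m − M = 5 log₁₀ d − 5
log₁₀ d = (m − M)/5 + 1 = 2.0120
d = 10^2.0120 = 102.8 pc
= 335.1 ly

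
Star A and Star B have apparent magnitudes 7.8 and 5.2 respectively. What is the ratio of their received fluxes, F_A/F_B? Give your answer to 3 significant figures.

Δm = 7.8 − (5.2) = 2.6
Flux ratio = 10^(−0.4 Δm) = 10^(−0.4 × 2.6) = 10^-1.040 = 0.09120

F_A/F_B ≈ 0.0912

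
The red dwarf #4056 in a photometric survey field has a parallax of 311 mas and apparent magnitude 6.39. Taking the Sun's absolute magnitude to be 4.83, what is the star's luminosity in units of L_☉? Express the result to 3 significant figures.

d = 1/p = 1000/311 mas = 3.215 pc
M = m − 5 log₁₀ d + 5 = 6.39 − 5·0.5072 + 5 = 8.854
M − M_☉ = 8.854 − 4.83 = 4.024
L/L_☉ = 10^(−0.4 × 4.024) = 0.02457

L/L_☉ ≈ 0.0246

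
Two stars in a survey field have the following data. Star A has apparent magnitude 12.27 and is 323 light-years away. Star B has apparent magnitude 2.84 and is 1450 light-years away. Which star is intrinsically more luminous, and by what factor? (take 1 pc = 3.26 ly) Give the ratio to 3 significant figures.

Star A: d = 323 ly / 3.26 = 99.08 pc
Star A: M = m − 5 log₁₀ d + 5 = 12.27 − 5·1.9960 + 5 = 7.290
Star B: d = 1450 ly / 3.26 = 444.8 pc
Star B: M = m − 5 log₁₀ d + 5 = 2.84 − 5·2.6482 + 5 = -5.401
ΔM = M_A − M_B = 7.290 − (-5.401) = 12.691; smaller M is more luminous → Star B.
L ratio = 10^(0.4 |ΔM|) = 10^5.076 = 119200

Star B is more luminous, by a factor of 119000.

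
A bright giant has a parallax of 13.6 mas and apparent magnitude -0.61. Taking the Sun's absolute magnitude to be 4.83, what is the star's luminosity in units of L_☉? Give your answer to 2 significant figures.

L/L_☉ ≈ 8100

d = 1/p = 1000/13.6 mas = 73.53 pc
M = m − 5 log₁₀ d + 5 = -0.61 − 5·1.8665 + 5 = -4.942
M − M_☉ = -4.942 − 4.83 = -9.772
L/L_☉ = 10^(−0.4 × -9.772) = 8108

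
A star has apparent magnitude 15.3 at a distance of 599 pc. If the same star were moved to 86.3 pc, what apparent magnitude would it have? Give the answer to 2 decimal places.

m ≈ 11.09

Flux ∝ 1/d², so Δm = 5 log₁₀(d₂/d₁) = 5 log₁₀(86.3/599) = -4.207
m₂ = m₁ + Δm = 15.3 + (-4.207) = 11.093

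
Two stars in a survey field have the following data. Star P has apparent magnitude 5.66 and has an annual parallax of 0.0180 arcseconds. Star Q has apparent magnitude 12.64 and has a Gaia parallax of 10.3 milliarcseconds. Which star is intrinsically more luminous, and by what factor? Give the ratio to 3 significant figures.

Star P: d = 1/p = 1/0.0180″ = 55.56 pc
Star P: M = m − 5 log₁₀ d + 5 = 5.66 − 5·1.7447 + 5 = 1.936
Star Q: p = 10.3 mas = 0.0103″ → d = 1/p = 97.09 pc
Star Q: M = m − 5 log₁₀ d + 5 = 12.64 − 5·1.9872 + 5 = 7.704
ΔM = M_P − M_Q = 1.936 − (7.704) = -5.768; smaller M is more luminous → Star P.
L ratio = 10^(0.4 |ΔM|) = 10^2.307 = 202.8

Star P is more luminous, by a factor of 203.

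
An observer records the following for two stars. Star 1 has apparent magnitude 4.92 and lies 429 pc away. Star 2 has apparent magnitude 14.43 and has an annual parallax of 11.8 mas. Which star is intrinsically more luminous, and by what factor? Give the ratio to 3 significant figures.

Star 1 is more luminous, by a factor of 163000.

Star 1: M = m − 5 log₁₀ d + 5 = 4.92 − 5·2.6325 + 5 = -3.242
Star 2: p = 11.8 mas = 0.0118″ → d = 1/p = 84.75 pc
Star 2: M = m − 5 log₁₀ d + 5 = 14.43 − 5·1.9281 + 5 = 9.789
ΔM = M_1 − M_2 = -3.242 − (9.789) = -13.032; smaller M is more luminous → Star 1.
L ratio = 10^(0.4 |ΔM|) = 10^5.213 = 163200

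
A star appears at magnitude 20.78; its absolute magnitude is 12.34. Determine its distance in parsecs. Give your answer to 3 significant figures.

d ≈ 488 pc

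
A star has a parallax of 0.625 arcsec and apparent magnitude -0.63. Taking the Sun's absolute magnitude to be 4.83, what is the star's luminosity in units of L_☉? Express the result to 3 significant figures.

L/L_☉ ≈ 3.91

d = 1/p = 1/0.625″ = 1.600 pc
M = m − 5 log₁₀ d + 5 = -0.63 − 5·0.2041 + 5 = 3.349
M − M_☉ = 3.349 − 4.83 = -1.481
L/L_☉ = 10^(−0.4 × -1.481) = 3.911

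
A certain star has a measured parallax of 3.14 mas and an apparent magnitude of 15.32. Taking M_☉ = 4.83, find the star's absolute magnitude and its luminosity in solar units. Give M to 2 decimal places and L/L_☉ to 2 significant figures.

d = 1/p = 1000/3.14 mas = 318.5 pc
M = m − 5 log₁₀ d + 5 = 15.32 − 5·2.5031 + 5 = 7.805
M − M_☉ = 7.805 − 4.83 = 2.975
L/L_☉ = 10^(−0.4 × 2.975) = 0.06459

M ≈ 7.80; L/L_☉ ≈ 0.065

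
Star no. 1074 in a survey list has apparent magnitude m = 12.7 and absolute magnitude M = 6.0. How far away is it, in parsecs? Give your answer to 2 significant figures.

μ = m − M = 6.700
m − M = 5 log₁₀ d − 5
log₁₀ d = (m − M)/5 + 1 = 2.3400
d = 10^2.3400 = 218.8 pc

d ≈ 220 pc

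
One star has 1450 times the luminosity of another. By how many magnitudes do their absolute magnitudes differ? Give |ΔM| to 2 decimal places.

Pogson: ΔM = −2.5 log₁₀(ratio) = −2.5 log₁₀(1450) = −2.5 × 3.1614 = -7.903

|ΔM| ≈ 7.90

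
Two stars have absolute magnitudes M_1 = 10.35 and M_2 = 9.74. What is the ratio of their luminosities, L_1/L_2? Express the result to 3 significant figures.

L_1/L_2 ≈ 0.570

ΔM = M_1 − M_2 = 0.61
L_1/L_2 = 10^(−0.4 ΔM) = 10^-0.244 = 0.5702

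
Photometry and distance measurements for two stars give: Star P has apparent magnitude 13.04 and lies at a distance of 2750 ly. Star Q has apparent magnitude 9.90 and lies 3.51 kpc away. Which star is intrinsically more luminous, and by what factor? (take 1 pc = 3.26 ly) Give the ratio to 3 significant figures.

Star P: d = 2750 ly / 3.26 = 843.6 pc
Star P: M = m − 5 log₁₀ d + 5 = 13.04 − 5·2.9261 + 5 = 3.409
Star Q: d = 3.51 kpc = 3510 pc
Star Q: M = m − 5 log₁₀ d + 5 = 9.90 − 5·3.5453 + 5 = -2.827
ΔM = M_P − M_Q = 3.409 − (-2.827) = 6.236; smaller M is more luminous → Star Q.
L ratio = 10^(0.4 |ΔM|) = 10^2.494 = 312.2

Star Q is more luminous, by a factor of 312.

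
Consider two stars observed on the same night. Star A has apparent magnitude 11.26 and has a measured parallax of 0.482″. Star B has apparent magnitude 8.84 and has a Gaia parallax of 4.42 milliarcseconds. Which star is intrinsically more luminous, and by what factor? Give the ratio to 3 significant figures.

Star A: d = 1/p = 1/0.482″ = 2.075 pc
Star A: M = m − 5 log₁₀ d + 5 = 11.26 − 5·0.3170 + 5 = 14.675
Star B: p = 4.42 mas = 4.42×10^-3″ → d = 1/p = 226.2 pc
Star B: M = m − 5 log₁₀ d + 5 = 8.84 − 5·2.3546 + 5 = 2.067
ΔM = M_A − M_B = 14.675 − (2.067) = 12.608; smaller M is more luminous → Star B.
L ratio = 10^(0.4 |ΔM|) = 10^5.043 = 110500

Star B is more luminous, by a factor of 110000.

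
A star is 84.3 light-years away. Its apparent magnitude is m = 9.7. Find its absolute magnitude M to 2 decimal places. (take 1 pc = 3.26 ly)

M ≈ 7.64

d = 84.3 ly / 3.26 = 25.86 pc
5 log₁₀(d/10 pc) = 5 log₁₀(25.86) − 5 = 2.063
M = m − 5 log₁₀(d/10) = 9.7 − 2.063 = 7.637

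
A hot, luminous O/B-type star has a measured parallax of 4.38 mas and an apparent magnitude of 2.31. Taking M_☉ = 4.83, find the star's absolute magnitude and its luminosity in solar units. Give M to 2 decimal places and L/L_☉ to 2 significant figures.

M ≈ -4.48; L/L_☉ ≈ 5300

d = 1/p = 1000/4.38 mas = 228.3 pc
M = m − 5 log₁₀ d + 5 = 2.31 − 5·2.3585 + 5 = -4.483
M − M_☉ = -4.483 − 4.83 = -9.313
L/L_☉ = 10^(−0.4 × -9.313) = 5309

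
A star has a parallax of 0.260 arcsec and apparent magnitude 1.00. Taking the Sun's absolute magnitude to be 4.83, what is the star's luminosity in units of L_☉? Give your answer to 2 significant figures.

L/L_☉ ≈ 5.0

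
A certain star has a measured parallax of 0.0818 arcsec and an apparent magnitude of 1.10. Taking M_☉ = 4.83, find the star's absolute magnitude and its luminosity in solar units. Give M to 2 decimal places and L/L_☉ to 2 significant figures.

M ≈ 0.66; L/L_☉ ≈ 46

d = 1/p = 1/0.0818″ = 12.22 pc
M = m − 5 log₁₀ d + 5 = 1.10 − 5·1.0872 + 5 = 0.664
M − M_☉ = 0.664 − 4.83 = -4.166
L/L_☉ = 10^(−0.4 × -4.166) = 46.40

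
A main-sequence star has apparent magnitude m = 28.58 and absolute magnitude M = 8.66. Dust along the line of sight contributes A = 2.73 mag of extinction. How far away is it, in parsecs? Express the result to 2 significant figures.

m − M = 5 log₁₀(d/10 pc) + A  ⇒  28.58 − (8.66) − 2.73 = 5 log₁₀(d/10)
17.190 = 5 log₁₀(d/10)
log₁₀ d = (m − M − A)/5 + 1 = 4.4380
d = 10^4.4380 = 27420 pc

d ≈ 27000 pc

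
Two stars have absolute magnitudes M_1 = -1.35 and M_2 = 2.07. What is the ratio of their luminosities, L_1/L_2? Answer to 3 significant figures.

L_1/L_2 ≈ 23.3

ΔM = M_1 − M_2 = -3.42
L_1/L_2 = 10^(−0.4 ΔM) = 10^1.368 = 23.33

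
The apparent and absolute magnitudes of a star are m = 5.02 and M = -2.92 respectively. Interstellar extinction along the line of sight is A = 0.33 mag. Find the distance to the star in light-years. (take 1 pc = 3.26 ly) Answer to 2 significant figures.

m − M = 5 log₁₀(d/10 pc) + A  ⇒  5.02 − (-2.92) − 0.33 = 5 log₁₀(d/10)
7.610 = 5 log₁₀(d/10)
log₁₀ d = (m − M − A)/5 + 1 = 2.5220
d = 10^2.5220 = 332.7 pc
= 1084 ly

d ≈ 1100 ly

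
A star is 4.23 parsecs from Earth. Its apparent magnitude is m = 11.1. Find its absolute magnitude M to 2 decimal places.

M ≈ 12.97

5 log₁₀(d/10 pc) = 5 log₁₀(4.230) − 5 = -1.868
M = m − 5 log₁₀(d/10) = 11.1 + 1.868 = 12.968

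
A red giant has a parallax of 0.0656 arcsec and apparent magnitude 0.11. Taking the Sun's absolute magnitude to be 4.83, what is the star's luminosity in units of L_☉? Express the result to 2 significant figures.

d = 1/p = 1/0.0656″ = 15.24 pc
M = m − 5 log₁₀ d + 5 = 0.11 − 5·1.1831 + 5 = -0.805
M − M_☉ = -0.805 − 4.83 = -5.635
L/L_☉ = 10^(−0.4 × -5.635) = 179.6

L/L_☉ ≈ 180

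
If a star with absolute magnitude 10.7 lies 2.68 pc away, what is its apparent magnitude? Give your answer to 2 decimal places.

m = M + 5 log₁₀ d − 5 = 10.7 + 5·0.4281 − 5 = 7.841

m ≈ 7.84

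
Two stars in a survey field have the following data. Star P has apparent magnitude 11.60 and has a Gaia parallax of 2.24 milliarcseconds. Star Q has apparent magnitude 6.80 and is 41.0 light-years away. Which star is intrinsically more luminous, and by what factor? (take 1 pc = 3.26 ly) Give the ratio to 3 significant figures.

Star P is more luminous, by a factor of 15.1.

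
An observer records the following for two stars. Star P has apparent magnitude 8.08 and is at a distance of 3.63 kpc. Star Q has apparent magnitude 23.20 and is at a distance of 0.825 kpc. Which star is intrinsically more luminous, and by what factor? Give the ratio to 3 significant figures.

Star P: d = 3.63 kpc = 3630 pc
Star P: M = m − 5 log₁₀ d + 5 = 8.08 − 5·3.5599 + 5 = -4.720
Star Q: d = 0.825 kpc = 825.0 pc
Star Q: M = m − 5 log₁₀ d + 5 = 23.20 − 5·2.9165 + 5 = 13.618
ΔM = M_P − M_Q = -4.720 − (13.618) = -18.337; smaller M is more luminous → Star P.
L ratio = 10^(0.4 |ΔM|) = 10^7.335 = 2.162×10^7

Star P is more luminous, by a factor of 2.16×10^7.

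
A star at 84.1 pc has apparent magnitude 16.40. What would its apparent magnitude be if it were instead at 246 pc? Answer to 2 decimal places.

Flux ∝ 1/d², so Δm = 5 log₁₀(d₂/d₁) = 5 log₁₀(246/84.1) = 2.331
m₂ = m₁ + Δm = 16.40 + (2.331) = 18.731

m ≈ 18.73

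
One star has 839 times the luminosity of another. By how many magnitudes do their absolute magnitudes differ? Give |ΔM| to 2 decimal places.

Pogson: ΔM = −2.5 log₁₀(ratio) = −2.5 log₁₀(839) = −2.5 × 2.9238 = -7.309

|ΔM| ≈ 7.31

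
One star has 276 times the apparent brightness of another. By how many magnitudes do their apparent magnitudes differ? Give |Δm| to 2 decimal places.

Pogson: Δm = −2.5 log₁₀(ratio) = −2.5 log₁₀(276) = −2.5 × 2.4409 = -6.102

|Δm| ≈ 6.10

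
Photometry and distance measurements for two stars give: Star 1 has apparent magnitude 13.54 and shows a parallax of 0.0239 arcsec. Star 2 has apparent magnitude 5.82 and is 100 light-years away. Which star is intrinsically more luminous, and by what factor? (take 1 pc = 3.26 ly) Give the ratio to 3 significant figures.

Star 2 is more luminous, by a factor of 658.

Star 1: d = 1/p = 1/0.0239″ = 41.84 pc
Star 1: M = m − 5 log₁₀ d + 5 = 13.54 − 5·1.6216 + 5 = 10.432
Star 2: d = 100 ly / 3.26 = 30.67 pc
Star 2: M = m − 5 log₁₀ d + 5 = 5.82 − 5·1.4868 + 5 = 3.386
ΔM = M_1 − M_2 = 10.432 − (3.386) = 7.046; smaller M is more luminous → Star 2.
L ratio = 10^(0.4 |ΔM|) = 10^2.818 = 658.2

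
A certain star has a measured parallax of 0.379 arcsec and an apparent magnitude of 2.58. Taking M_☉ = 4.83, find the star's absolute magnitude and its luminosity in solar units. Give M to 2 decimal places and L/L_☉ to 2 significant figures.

d = 1/p = 1/0.379″ = 2.639 pc
M = m − 5 log₁₀ d + 5 = 2.58 − 5·0.4214 + 5 = 5.473
M − M_☉ = 5.473 − 4.83 = 0.643
L/L_☉ = 10^(−0.4 × 0.643) = 0.5530

M ≈ 5.47; L/L_☉ ≈ 0.55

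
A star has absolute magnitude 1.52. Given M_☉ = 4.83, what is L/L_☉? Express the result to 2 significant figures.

M − M_☉ = 1.52 − 4.83 = -3.310
L/L_☉ = 10^(−0.4 (M − M_☉)) = 10^1.324 = 21.09

L/L_☉ ≈ 21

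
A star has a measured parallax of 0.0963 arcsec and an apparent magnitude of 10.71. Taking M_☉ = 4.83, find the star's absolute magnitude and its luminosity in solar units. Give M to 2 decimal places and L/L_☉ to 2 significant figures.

M ≈ 10.63; L/L_☉ ≈ 4.8×10^-3

d = 1/p = 1/0.0963″ = 10.38 pc
M = m − 5 log₁₀ d + 5 = 10.71 − 5·1.0164 + 5 = 10.628
M − M_☉ = 10.628 − 4.83 = 5.798
L/L_☉ = 10^(−0.4 × 5.798) = 4.795×10^-3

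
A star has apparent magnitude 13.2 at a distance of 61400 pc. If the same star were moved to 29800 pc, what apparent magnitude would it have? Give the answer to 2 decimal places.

Flux ∝ 1/d², so Δm = 5 log₁₀(d₂/d₁) = 5 log₁₀(29800/61400) = -1.570
m₂ = m₁ + Δm = 13.2 + (-1.570) = 11.630

m ≈ 11.63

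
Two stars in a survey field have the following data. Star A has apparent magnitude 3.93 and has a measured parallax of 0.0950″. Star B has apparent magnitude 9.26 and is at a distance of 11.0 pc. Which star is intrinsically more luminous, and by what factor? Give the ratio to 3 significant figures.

Star A: d = 1/p = 1/0.0950″ = 10.53 pc
Star A: M = m − 5 log₁₀ d + 5 = 3.93 − 5·1.0223 + 5 = 3.819
Star B: M = m − 5 log₁₀ d + 5 = 9.26 − 5·1.0414 + 5 = 9.053
ΔM = M_A − M_B = 3.819 − (9.053) = -5.234; smaller M is more luminous → Star A.
L ratio = 10^(0.4 |ΔM|) = 10^2.094 = 124.1

Star A is more luminous, by a factor of 124.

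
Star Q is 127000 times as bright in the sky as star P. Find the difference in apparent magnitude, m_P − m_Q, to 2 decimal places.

m_P − m_Q ≈ 12.76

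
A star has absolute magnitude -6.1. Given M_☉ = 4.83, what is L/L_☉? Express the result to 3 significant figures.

L/L_☉ ≈ 23600

M − M_☉ = -6.1 − 4.83 = -10.930
L/L_☉ = 10^(−0.4 (M − M_☉)) = 10^4.372 = 23550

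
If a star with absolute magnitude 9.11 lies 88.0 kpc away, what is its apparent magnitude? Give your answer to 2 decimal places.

d = 88.0 kpc = 88000 pc
m = M + 5 log₁₀ d − 5 = 9.11 + 5·4.9445 − 5 = 28.832

m ≈ 28.83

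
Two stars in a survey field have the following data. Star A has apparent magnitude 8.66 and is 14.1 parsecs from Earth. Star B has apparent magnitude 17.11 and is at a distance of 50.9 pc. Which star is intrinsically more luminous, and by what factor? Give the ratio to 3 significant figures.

Star A: M = m − 5 log₁₀ d + 5 = 8.66 − 5·1.1492 + 5 = 7.914
Star B: M = m − 5 log₁₀ d + 5 = 17.11 − 5·1.7067 + 5 = 13.576
ΔM = M_A − M_B = 7.914 − (13.576) = -5.663; smaller M is more luminous → Star A.
L ratio = 10^(0.4 |ΔM|) = 10^2.265 = 184.1

Star A is more luminous, by a factor of 184.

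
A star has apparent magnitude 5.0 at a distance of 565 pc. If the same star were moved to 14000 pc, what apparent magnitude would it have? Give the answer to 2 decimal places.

Flux ∝ 1/d², so Δm = 5 log₁₀(d₂/d₁) = 5 log₁₀(14000/565) = 6.970
m₂ = m₁ + Δm = 5.0 + (6.970) = 11.970

m ≈ 11.97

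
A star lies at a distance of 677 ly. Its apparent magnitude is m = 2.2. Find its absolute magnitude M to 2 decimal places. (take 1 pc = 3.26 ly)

d = 677 ly / 3.26 = 207.7 pc
5 log₁₀(d/10 pc) = 5 log₁₀(207.7) − 5 = 6.587
M = m − 5 log₁₀(d/10) = 2.2 − 6.587 = -4.387

M ≈ -4.39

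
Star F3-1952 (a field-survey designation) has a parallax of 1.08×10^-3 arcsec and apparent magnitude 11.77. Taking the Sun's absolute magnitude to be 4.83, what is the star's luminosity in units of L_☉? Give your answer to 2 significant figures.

L/L_☉ ≈ 14

d = 1/p = 1/1.08×10^-3″ = 925.9 pc
M = m − 5 log₁₀ d + 5 = 11.77 − 5·2.9666 + 5 = 1.937
M − M_☉ = 1.937 − 4.83 = -2.893
L/L_☉ = 10^(−0.4 × -2.893) = 14.36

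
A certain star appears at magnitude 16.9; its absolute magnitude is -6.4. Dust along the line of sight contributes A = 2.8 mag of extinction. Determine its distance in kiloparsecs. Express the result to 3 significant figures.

m − M = 5 log₁₀(d/10 pc) + A  ⇒  16.9 − (-6.4) − 2.8 = 5 log₁₀(d/10)
20.500 = 5 log₁₀(d/10)
log₁₀ d = (m − M − A)/5 + 1 = 5.1000
d = 10^5.1000 = 125900 pc
= 125.9 kpc

d ≈ 126 kpc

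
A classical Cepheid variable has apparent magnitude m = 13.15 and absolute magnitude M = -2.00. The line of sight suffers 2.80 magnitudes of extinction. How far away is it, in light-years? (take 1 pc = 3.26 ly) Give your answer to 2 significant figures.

m − M = 5 log₁₀(d/10 pc) + A  ⇒  13.15 − (-2.00) − 2.80 = 5 log₁₀(d/10)
12.350 = 5 log₁₀(d/10)
log₁₀ d = (m − M − A)/5 + 1 = 3.4700
d = 10^3.4700 = 2951 pc
= 9621 ly

d ≈ 9600 ly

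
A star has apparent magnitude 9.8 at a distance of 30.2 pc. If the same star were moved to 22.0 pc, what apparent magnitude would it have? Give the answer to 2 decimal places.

Flux ∝ 1/d², so Δm = 5 log₁₀(d₂/d₁) = 5 log₁₀(22.0/30.2) = -0.688
m₂ = m₁ + Δm = 9.8 + (-0.688) = 9.112

m ≈ 9.11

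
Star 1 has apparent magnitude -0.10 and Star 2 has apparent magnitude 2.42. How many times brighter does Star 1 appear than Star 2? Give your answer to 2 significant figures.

Magnitude difference = -2.52
Flux ratio = 10^(−0.4 Δm) = 10^(−0.4 × -2.52) = 10^1.008 = 10.19

10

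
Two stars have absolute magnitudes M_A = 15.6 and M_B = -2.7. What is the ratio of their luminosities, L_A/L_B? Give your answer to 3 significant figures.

ΔM = M_A − M_B = 18.3
L_A/L_B = 10^(−0.4 ΔM) = 10^-7.320 = 4.786×10^-8

L_A/L_B ≈ 4.79×10^-8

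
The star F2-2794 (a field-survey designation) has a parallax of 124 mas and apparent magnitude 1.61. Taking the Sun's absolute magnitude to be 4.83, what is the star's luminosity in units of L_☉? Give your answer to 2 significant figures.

L/L_☉ ≈ 13

d = 1/p = 1000/124 mas = 8.065 pc
M = m − 5 log₁₀ d + 5 = 1.61 − 5·0.9066 + 5 = 2.077
M − M_☉ = 2.077 − 4.83 = -2.753
L/L_☉ = 10^(−0.4 × -2.753) = 12.62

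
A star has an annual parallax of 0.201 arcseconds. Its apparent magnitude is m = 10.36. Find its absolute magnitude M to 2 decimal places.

d = 1/p = 1/0.201″ = 4.975 pc
5 log₁₀(d/10 pc) = 5 log₁₀(4.975) − 5 = -1.516
M = m − 5 log₁₀(d/10) = 10.36 + 1.516 = 11.876

M ≈ 11.88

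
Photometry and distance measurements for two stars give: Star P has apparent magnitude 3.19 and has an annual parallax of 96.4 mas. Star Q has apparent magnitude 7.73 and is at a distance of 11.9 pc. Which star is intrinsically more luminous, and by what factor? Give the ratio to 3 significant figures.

Star P: p = 96.4 mas = 0.0964″ → d = 1/p = 10.37 pc
Star P: M = m − 5 log₁₀ d + 5 = 3.19 − 5·1.0159 + 5 = 3.110
Star Q: M = m − 5 log₁₀ d + 5 = 7.73 − 5·1.0755 + 5 = 7.352
ΔM = M_P − M_Q = 3.110 − (7.352) = -4.242; smaller M is more luminous → Star P.
L ratio = 10^(0.4 |ΔM|) = 10^1.697 = 49.75

Star P is more luminous, by a factor of 49.7.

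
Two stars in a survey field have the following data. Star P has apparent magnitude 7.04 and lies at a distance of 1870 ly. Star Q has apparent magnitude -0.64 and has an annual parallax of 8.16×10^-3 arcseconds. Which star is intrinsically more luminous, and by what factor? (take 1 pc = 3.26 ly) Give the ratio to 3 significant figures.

Star P: d = 1870 ly / 3.26 = 573.6 pc
Star P: M = m − 5 log₁₀ d + 5 = 7.04 − 5·2.7586 + 5 = -1.753
Star Q: d = 1/p = 1/8.16×10^-3″ = 122.5 pc
Star Q: M = m − 5 log₁₀ d + 5 = -0.64 − 5·2.0883 + 5 = -6.082
ΔM = M_P − M_Q = -1.753 − (-6.082) = 4.328; smaller M is more luminous → Star Q.
L ratio = 10^(0.4 |ΔM|) = 10^1.731 = 53.87

Star Q is more luminous, by a factor of 53.9.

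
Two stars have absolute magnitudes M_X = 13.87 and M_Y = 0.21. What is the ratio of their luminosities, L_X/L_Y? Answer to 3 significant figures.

ΔM = M_X − M_Y = 13.66
L_X/L_Y = 10^(−0.4 ΔM) = 10^-5.464 = 3.436×10^-6

L_X/L_Y ≈ 3.44×10^-6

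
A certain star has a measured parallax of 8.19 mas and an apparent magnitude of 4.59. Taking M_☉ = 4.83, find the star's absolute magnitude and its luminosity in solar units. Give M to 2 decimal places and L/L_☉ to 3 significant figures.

M ≈ -0.84; L/L_☉ ≈ 186

d = 1/p = 1000/8.19 mas = 122.1 pc
M = m − 5 log₁₀ d + 5 = 4.59 − 5·2.0867 + 5 = -0.844
M − M_☉ = -0.844 − 4.83 = -5.674
L/L_☉ = 10^(−0.4 × -5.674) = 186.0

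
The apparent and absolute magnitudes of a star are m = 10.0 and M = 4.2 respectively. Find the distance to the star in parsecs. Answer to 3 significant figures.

Distance modulus: m − M = 10.0 − (4.2) = 5.800
m − M = 5 log₁₀ d − 5
log₁₀ d = (m − M)/5 + 1 = 2.1600
d = 10^2.1600 = 144.5 pc

d ≈ 145 pc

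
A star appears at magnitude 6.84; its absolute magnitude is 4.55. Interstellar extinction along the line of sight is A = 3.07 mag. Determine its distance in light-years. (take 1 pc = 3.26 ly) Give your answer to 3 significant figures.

d ≈ 22.8 ly

m − M = 5 log₁₀(d/10 pc) + A  ⇒  6.84 − (4.55) − 3.07 = 5 log₁₀(d/10)
-0.780 = 5 log₁₀(d/10)
log₁₀ d = (m − M − A)/5 + 1 = 0.8440
d = 10^0.8440 = 6.982 pc
= 22.76 ly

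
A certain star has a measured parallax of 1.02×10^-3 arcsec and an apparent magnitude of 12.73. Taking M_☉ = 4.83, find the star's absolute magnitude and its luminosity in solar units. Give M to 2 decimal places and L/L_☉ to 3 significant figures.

M ≈ 2.77; L/L_☉ ≈ 6.65

d = 1/p = 1/1.02×10^-3″ = 980.4 pc
M = m − 5 log₁₀ d + 5 = 12.73 − 5·2.9914 + 5 = 2.773
M − M_☉ = 2.773 − 4.83 = -2.057
L/L_☉ = 10^(−0.4 × -2.057) = 6.650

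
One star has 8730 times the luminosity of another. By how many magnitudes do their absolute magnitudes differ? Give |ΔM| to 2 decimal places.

|ΔM| ≈ 9.85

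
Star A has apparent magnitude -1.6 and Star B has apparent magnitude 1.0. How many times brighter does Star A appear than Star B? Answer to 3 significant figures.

Magnitude difference = -2.6
Flux ratio = 10^(−0.4 Δm) = 10^(−0.4 × -2.6) = 10^1.040 = 10.96

11.0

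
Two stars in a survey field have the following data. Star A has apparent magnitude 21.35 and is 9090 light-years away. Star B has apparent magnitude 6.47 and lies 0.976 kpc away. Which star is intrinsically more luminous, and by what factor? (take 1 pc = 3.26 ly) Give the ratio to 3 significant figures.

Star B is more luminous, by a factor of 110000.

Star A: d = 9090 ly / 3.26 = 2788 pc
Star A: M = m − 5 log₁₀ d + 5 = 21.35 − 5·3.4453 + 5 = 9.123
Star B: d = 0.976 kpc = 976.0 pc
Star B: M = m − 5 log₁₀ d + 5 = 6.47 − 5·2.9894 + 5 = -3.477
ΔM = M_A − M_B = 9.123 − (-3.477) = 12.601; smaller M is more luminous → Star B.
L ratio = 10^(0.4 |ΔM|) = 10^5.040 = 109700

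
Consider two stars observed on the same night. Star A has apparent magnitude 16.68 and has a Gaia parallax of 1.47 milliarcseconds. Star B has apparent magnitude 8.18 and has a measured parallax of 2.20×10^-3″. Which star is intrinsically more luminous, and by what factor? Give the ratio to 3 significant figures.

Star B is more luminous, by a factor of 1120.

Star A: p = 1.47 mas = 1.47×10^-3″ → d = 1/p = 680.3 pc
Star A: M = m − 5 log₁₀ d + 5 = 16.68 − 5·2.8327 + 5 = 7.517
Star B: d = 1/p = 1/2.20×10^-3″ = 454.5 pc
Star B: M = m − 5 log₁₀ d + 5 = 8.18 − 5·2.6576 + 5 = -0.108
ΔM = M_A − M_B = 7.517 − (-0.108) = 7.624; smaller M is more luminous → Star B.
L ratio = 10^(0.4 |ΔM|) = 10^3.050 = 1121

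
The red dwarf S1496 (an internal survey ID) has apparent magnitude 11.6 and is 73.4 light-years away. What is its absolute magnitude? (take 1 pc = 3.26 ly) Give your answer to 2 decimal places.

d = 73.4 ly / 3.26 = 22.52 pc
5 log₁₀(d/10 pc) = 5 log₁₀(22.52) − 5 = 1.762
M = m − 5 log₁₀(d/10) = 11.6 − 1.762 = 9.838

M ≈ 9.84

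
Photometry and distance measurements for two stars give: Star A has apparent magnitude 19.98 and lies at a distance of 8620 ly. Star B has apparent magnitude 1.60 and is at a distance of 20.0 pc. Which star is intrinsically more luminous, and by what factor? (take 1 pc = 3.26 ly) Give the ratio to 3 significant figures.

Star A: d = 8620 ly / 3.26 = 2644 pc
Star A: M = m − 5 log₁₀ d + 5 = 19.98 − 5·3.4223 + 5 = 7.869
Star B: M = m − 5 log₁₀ d + 5 = 1.60 − 5·1.3010 + 5 = 0.095
ΔM = M_A − M_B = 7.869 − (0.095) = 7.774; smaller M is more luminous → Star B.
L ratio = 10^(0.4 |ΔM|) = 10^3.109 = 1287

Star B is more luminous, by a factor of 1290.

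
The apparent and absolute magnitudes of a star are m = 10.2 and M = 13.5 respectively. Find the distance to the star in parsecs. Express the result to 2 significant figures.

d ≈ 2.2 pc

Distance modulus: m − M = 10.2 − (13.5) = -3.300
m − M = 5 log₁₀ d − 5
log₁₀ d = (m − M)/5 + 1 = 0.3400
d = 10^0.3400 = 2.188 pc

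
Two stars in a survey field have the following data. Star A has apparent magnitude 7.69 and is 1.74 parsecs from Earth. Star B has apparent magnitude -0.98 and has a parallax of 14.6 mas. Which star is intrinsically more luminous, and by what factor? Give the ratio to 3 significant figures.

Star B is more luminous, by a factor of 4.55×10^6.

Star A: M = m − 5 log₁₀ d + 5 = 7.69 − 5·0.2405 + 5 = 11.487
Star B: p = 14.6 mas = 0.0146″ → d = 1/p = 68.49 pc
Star B: M = m − 5 log₁₀ d + 5 = -0.98 − 5·1.8356 + 5 = -5.158
ΔM = M_A − M_B = 11.487 − (-5.158) = 16.645; smaller M is more luminous → Star B.
L ratio = 10^(0.4 |ΔM|) = 10^6.658 = 4.552×10^6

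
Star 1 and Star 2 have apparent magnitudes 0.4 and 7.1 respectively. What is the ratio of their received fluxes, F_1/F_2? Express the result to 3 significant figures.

F_1/F_2 ≈ 479

Magnitude difference = -6.7
Flux ratio = 10^(−0.4 Δm) = 10^(−0.4 × -6.7) = 10^2.680 = 478.6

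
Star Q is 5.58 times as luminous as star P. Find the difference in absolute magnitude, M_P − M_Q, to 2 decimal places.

M_P − M_Q ≈ 1.87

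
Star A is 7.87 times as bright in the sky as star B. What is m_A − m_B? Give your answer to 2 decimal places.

Pogson: Δm = −2.5 log₁₀(ratio) = −2.5 log₁₀(7.87) = −2.5 × 0.8960 = -2.240
Star A is brighter, so it has the smaller magnitude: the difference is negative.

m_A − m_B ≈ -2.24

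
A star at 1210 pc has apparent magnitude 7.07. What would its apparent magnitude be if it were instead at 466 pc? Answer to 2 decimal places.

m ≈ 5.00

Flux ∝ 1/d², so Δm = 5 log₁₀(d₂/d₁) = 5 log₁₀(466/1210) = -2.072
m₂ = m₁ + Δm = 7.07 + (-2.072) = 4.998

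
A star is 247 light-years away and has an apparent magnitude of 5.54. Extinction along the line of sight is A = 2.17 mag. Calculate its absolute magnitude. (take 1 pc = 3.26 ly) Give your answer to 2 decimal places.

d = 247 ly / 3.26 = 75.77 pc
5 log₁₀(d/10 pc) = 5 log₁₀(75.77) − 5 = 4.397
M = m − 5 log₁₀(d/10) − A = 5.54 − 4.397 − 2.17 = -1.027

M ≈ -1.03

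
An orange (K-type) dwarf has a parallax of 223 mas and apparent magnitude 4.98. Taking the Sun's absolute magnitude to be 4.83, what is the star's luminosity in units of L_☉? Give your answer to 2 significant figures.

L/L_☉ ≈ 0.18

d = 1/p = 1000/223 mas = 4.484 pc
M = m − 5 log₁₀ d + 5 = 4.98 − 5·0.6517 + 5 = 6.722
M − M_☉ = 6.722 − 4.83 = 1.892
L/L_☉ = 10^(−0.4 × 1.892) = 0.1751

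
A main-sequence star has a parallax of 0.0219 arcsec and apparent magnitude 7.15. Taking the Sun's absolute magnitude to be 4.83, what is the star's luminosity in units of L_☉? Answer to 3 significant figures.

L/L_☉ ≈ 2.46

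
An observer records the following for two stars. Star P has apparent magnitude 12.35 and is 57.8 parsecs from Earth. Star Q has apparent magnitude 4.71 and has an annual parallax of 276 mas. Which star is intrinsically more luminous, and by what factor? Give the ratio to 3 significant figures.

Star Q is more luminous, by a factor of 4.47.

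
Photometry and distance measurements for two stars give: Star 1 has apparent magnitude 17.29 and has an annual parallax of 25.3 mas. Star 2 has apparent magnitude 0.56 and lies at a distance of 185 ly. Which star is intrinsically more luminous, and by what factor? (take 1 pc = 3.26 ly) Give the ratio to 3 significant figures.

Star 2 is more luminous, by a factor of 1.01×10^7.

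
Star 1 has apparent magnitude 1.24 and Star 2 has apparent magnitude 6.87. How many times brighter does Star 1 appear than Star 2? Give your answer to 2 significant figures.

180

Magnitude difference = -5.63
Flux ratio = 10^(−0.4 Δm) = 10^(−0.4 × -5.63) = 10^2.252 = 178.6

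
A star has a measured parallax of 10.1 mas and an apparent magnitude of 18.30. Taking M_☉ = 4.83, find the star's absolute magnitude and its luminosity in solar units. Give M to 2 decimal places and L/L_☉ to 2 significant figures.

d = 1/p = 1000/10.1 mas = 99.01 pc
M = m − 5 log₁₀ d + 5 = 18.30 − 5·1.9957 + 5 = 13.322
M − M_☉ = 13.322 − 4.83 = 8.492
L/L_☉ = 10^(−0.4 × 8.492) = 4.012×10^-4

M ≈ 13.32; L/L_☉ ≈ 4.0×10^-4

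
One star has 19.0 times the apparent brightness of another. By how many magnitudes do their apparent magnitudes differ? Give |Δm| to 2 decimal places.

|Δm| ≈ 3.20

Pogson: Δm = −2.5 log₁₀(ratio) = −2.5 log₁₀(19.0) = −2.5 × 1.2788 = -3.197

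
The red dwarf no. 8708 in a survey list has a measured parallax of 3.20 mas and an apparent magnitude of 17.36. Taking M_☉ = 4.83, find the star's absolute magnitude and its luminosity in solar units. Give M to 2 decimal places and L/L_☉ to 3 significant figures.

M ≈ 9.89; L/L_☉ ≈ 9.50×10^-3

d = 1/p = 1000/3.20 mas = 312.5 pc
M = m − 5 log₁₀ d + 5 = 17.36 − 5·2.4949 + 5 = 9.886
M − M_☉ = 9.886 − 4.83 = 5.056
L/L_☉ = 10^(−0.4 × 5.056) = 9.499×10^-3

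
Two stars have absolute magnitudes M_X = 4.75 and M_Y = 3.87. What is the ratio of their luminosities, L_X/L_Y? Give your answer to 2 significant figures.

L_X/L_Y ≈ 0.44

ΔM = M_X − M_Y = 0.88
L_X/L_Y = 10^(−0.4 ΔM) = 10^-0.352 = 0.4446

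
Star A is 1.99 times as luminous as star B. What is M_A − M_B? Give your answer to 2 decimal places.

M_A − M_B ≈ -0.75

Pogson: ΔM = −2.5 log₁₀(ratio) = −2.5 log₁₀(1.99) = −2.5 × 0.2989 = -0.747
Star A is brighter, so it has the smaller magnitude: the difference is negative.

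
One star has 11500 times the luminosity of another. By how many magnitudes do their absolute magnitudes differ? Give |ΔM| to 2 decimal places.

|ΔM| ≈ 10.15

Pogson: ΔM = −2.5 log₁₀(ratio) = −2.5 log₁₀(11500) = −2.5 × 4.0607 = -10.152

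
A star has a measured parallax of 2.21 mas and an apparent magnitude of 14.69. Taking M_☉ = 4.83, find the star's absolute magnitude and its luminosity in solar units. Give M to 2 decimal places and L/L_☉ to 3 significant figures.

M ≈ 6.41; L/L_☉ ≈ 0.233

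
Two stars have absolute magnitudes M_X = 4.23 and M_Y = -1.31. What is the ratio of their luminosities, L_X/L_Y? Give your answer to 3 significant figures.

ΔM = M_X − M_Y = 5.54
L_X/L_Y = 10^(−0.4 ΔM) = 10^-2.216 = 6.081×10^-3

L_X/L_Y ≈ 6.08×10^-3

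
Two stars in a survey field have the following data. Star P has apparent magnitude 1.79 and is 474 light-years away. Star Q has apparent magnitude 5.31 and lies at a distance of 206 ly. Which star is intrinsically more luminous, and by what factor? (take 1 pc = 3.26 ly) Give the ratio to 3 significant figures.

Star P: d = 474 ly / 3.26 = 145.4 pc
Star P: M = m − 5 log₁₀ d + 5 = 1.79 − 5·2.1626 + 5 = -4.023
Star Q: d = 206 ly / 3.26 = 63.19 pc
Star Q: M = m − 5 log₁₀ d + 5 = 5.31 − 5·1.8006 + 5 = 1.307
ΔM = M_P − M_Q = -4.023 − (1.307) = -5.330; smaller M is more luminous → Star P.
L ratio = 10^(0.4 |ΔM|) = 10^2.132 = 135.5

Star P is more luminous, by a factor of 135.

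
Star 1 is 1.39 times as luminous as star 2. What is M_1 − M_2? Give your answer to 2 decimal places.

M_1 − M_2 ≈ -0.36

Pogson: ΔM = −2.5 log₁₀(ratio) = −2.5 log₁₀(1.39) = −2.5 × 0.1430 = -0.358
Star 1 is brighter, so it has the smaller magnitude: the difference is negative.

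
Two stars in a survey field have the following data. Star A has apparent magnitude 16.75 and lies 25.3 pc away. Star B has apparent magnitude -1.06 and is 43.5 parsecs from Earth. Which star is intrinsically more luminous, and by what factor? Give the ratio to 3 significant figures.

Star A: M = m − 5 log₁₀ d + 5 = 16.75 − 5·1.4031 + 5 = 14.734
Star B: M = m − 5 log₁₀ d + 5 = -1.06 − 5·1.6385 + 5 = -4.252
ΔM = M_A − M_B = 14.734 − (-4.252) = 18.987; smaller M is more luminous → Star B.
L ratio = 10^(0.4 |ΔM|) = 10^7.595 = 3.933×10^7

Star B is more luminous, by a factor of 3.93×10^7.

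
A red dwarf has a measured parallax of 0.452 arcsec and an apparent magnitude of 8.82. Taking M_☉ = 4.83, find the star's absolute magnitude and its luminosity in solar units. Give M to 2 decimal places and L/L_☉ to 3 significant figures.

d = 1/p = 1/0.452″ = 2.212 pc
M = m − 5 log₁₀ d + 5 = 8.82 − 5·0.3449 + 5 = 12.096
M − M_☉ = 12.096 − 4.83 = 7.266
L/L_☉ = 10^(−0.4 × 7.266) = 1.241×10^-3

M ≈ 12.10; L/L_☉ ≈ 1.24×10^-3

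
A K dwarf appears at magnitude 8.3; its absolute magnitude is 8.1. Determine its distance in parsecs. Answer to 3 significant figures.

Distance modulus: m − M = 8.3 − (8.1) = 0.200
m − M = 5 log₁₀ d − 5
log₁₀ d = (m − M)/5 + 1 = 1.0400
d = 10^1.0400 = 10.96 pc

d ≈ 11.0 pc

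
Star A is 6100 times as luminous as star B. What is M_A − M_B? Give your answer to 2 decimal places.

M_A − M_B ≈ -9.46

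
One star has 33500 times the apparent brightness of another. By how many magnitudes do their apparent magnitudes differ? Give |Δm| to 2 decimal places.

Pogson: Δm = −2.5 log₁₀(ratio) = −2.5 log₁₀(33500) = −2.5 × 4.5250 = -11.313

|Δm| ≈ 11.31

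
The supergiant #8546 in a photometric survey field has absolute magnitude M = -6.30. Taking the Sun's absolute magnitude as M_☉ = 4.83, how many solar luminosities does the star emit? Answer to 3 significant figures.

M − M_☉ = -6.30 − 4.83 = -11.130
L/L_☉ = 10^(−0.4 (M − M_☉)) = 10^4.452 = 28310

L/L_☉ ≈ 28300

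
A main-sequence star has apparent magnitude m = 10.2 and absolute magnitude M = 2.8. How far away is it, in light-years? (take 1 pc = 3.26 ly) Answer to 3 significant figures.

d ≈ 985 ly

Distance modulus: m − M = 10.2 − (2.8) = 7.400
m − M = 5 log₁₀ d − 5
log₁₀ d = (m − M)/5 + 1 = 2.4800
d = 10^2.4800 = 302.0 pc
= 984.5 ly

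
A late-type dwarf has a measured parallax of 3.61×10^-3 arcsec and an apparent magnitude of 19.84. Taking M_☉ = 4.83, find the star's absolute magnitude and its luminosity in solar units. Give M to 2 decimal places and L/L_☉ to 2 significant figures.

M ≈ 12.63; L/L_☉ ≈ 7.6×10^-4

d = 1/p = 1/3.61×10^-3″ = 277.0 pc
M = m − 5 log₁₀ d + 5 = 19.84 − 5·2.4425 + 5 = 12.628
M − M_☉ = 12.628 − 4.83 = 7.798
L/L_☉ = 10^(−0.4 × 7.798) = 7.603×10^-4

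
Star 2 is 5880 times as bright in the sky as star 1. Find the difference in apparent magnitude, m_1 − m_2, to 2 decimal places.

Pogson: Δm = −2.5 log₁₀(ratio) = −2.5 log₁₀(5880) = −2.5 × 3.7694 = -9.423
Star 2 is brighter so has the smaller magnitude: m_1 − m_2 is positive.

m_1 − m_2 ≈ 9.42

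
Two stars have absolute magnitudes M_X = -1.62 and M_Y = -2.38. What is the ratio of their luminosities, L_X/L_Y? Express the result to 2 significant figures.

L_X/L_Y ≈ 0.50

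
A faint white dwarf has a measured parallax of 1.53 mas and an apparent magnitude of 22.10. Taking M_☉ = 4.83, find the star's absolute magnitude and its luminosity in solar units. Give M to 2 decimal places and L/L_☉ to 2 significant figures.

M ≈ 13.02; L/L_☉ ≈ 5.3×10^-4

d = 1/p = 1000/1.53 mas = 653.6 pc
M = m − 5 log₁₀ d + 5 = 22.10 − 5·2.8153 + 5 = 13.023
M − M_☉ = 13.023 − 4.83 = 8.193
L/L_☉ = 10^(−0.4 × 8.193) = 5.280×10^-4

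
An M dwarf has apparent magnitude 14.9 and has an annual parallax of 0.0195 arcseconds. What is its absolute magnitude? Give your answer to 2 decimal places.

d = 1/p = 1/0.0195″ = 51.28 pc
5 log₁₀(d/10 pc) = 5 log₁₀(51.28) − 5 = 3.550
M = m − 5 log₁₀(d/10) = 14.9 − 3.550 = 11.350

M ≈ 11.35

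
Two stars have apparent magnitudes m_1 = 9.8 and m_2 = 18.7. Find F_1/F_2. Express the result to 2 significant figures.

F_1/F_2 ≈ 3600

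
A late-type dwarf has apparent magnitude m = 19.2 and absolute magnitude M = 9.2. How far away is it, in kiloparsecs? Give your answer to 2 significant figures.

d ≈ 1.0 kpc

μ = m − M = 10.000
m − M = 5 log₁₀ d − 5
log₁₀ d = (m − M)/5 + 1 = 3.0000
d = 10^3.0000 = 1000 pc
= 1.000 kpc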